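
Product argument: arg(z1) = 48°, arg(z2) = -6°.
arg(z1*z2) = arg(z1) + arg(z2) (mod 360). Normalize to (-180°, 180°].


arg(z1*z2) = 48° - 6° = 42°
Normalized to (-180°, 180°]: 42°

42°


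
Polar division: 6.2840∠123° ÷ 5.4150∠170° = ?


r = 6.2840 / 5.4150 = 1.1605
theta = 123° - 170° = -47° = 313° (mod 360)

1.1605 cis(313°)


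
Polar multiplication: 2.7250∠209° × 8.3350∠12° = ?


r = 2.7250 * 8.3350 = 22.7129
theta = 209° + 12° = 221° = 221° (mod 360)

22.7129 cis(221°)


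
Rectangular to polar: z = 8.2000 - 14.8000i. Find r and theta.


r = sqrt(67.24+219.04) = sqrt(286.28) = 16.9198
theta = atan2(-14.8, 8.2) = -61.0112 degrees

r = 16.9198, theta = -61.0112 degrees


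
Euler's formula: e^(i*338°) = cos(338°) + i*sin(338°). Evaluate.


cos(338°) = 0.9272
sin(338°) = -0.3746

e^(i*338°) = 0.9272 - 0.3746i


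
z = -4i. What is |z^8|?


|z| = sqrt(0+16) = sqrt(16) = 4
|z^8| = |z|^8 = 4^8 = 65536

|z^8| = 65536


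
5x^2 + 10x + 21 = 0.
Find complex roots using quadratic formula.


disc = 10^2 - 4*5*21 = 100 - 420 = -320
sqrt(|disc|) = sqrt(320) = 17.8885
Real part = -10/(2*5) = -1.0000
Imag part = 17.8885/(2*5) = 1.7889

-1.0000 ± 1.7889i


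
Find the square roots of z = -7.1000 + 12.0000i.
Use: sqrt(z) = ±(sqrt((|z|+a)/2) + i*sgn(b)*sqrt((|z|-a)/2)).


|z| = sqrt(50.41+144) = 13.9431
sqrt((|z|+a)/2) = sqrt((13.9431+(-7.1))/2) = sqrt(3.4215) = 1.8497
sqrt((|z|-a)/2) = sqrt((13.9431-(-7.1))/2) = sqrt(10.5215) = 3.2437

±(1.8497 + 3.2437i) i.e. 1.8497 + 3.2437i and -1.8497 - 3.2437i


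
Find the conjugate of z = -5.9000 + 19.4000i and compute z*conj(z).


z_bar = -5.9000 - 19.4000i
z*z_bar = (-5.9)^2 + 19.4^2 = 34.81 + 376.36 = 411.17

z_bar = -5.9000 - 19.4000i, z*z_bar = 411.17


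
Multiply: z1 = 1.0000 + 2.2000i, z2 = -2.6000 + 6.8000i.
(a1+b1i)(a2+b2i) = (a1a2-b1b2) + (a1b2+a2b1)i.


Real = 1*(-2.6) - 2.2*6.8 = -2.6 - 14.96 = -17.56
Imag = 1*6.8 - (2.6)*2.2 = 6.8 - (5.72) = 1.08

-17.5600 + 1.0800i


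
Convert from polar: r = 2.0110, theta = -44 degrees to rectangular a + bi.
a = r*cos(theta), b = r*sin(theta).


a = 2.0110*cos(-44°) = 2.0110*0.71934 = 1.4466
b = 2.0110*sin(-44°) = 2.0110*(-0.6947) = -1.3970

1.4466 - 1.3970i


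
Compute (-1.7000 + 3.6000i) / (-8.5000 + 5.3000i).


Conjugate of z2 = -8.5000 - 5.3000i
Numerator: (-1.7000 + 3.6000i)(-8.5000 - 5.3000i) = 33.5300 - 21.5900i
Denominator: (-8.5)^2 + 5.3^2 = 100.34
Result = (33.5300 - 21.5900i)/100.34

0.3342 - 0.2152i


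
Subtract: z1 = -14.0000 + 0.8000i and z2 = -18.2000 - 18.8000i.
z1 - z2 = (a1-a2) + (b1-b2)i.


Real: -14 + 18.2 = 4.2
Imag: 0.8 + 18.8 = 19.6

4.2000 + 19.6000i


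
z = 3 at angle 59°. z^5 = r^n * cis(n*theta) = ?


r^5 = 3^5 = 243
n*theta = 5*59° = 295° = 295° (mod 360)
a = 243*cos(295°) = 102.6962
b = 243*sin(295°) = -220.2328

243 cis(295°) = 102.6962 - 220.2328i


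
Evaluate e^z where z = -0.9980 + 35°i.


e^-0.9980 = 0.3686
cos(35°) = 0.8192
sin(35°) = 0.5736
Real = 0.3686*0.8192 = 0.3020
Imag = 0.3686*0.5736 = 0.2114

0.3020 + 0.2114i


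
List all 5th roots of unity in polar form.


The 5th roots of unity are cis(360k/5°) for k=0..4
Angle step = 360/5 = 72°
Primitive root: cis(72°)
Primitive root = 0.3090 + 0.9511i

5 roots at angles: 0°, 72°, 144°, 216°, 288°


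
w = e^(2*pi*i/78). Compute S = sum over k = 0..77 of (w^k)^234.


The roots are w_k = w^k with w = e^(2*pi*i/78), and (w^k)^234 = (w^234)^k.
So S = 1 + u + u^2 + ... + u^(77) with u = w^234.
234 = 3*78 + 0, so 234 is a multiple of 78 and u = (w^78)^3 = 1.
Every one of the 78 terms equals 1: S = 78

S = 78


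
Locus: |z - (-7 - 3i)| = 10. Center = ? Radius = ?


|z - z0| = r is a circle with center z0 and radius r.
Center = (-7, -3), radius = 10

Circle with center (-7, -3) and radius 10


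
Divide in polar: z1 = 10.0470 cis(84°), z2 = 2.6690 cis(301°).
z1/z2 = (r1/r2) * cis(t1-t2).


r = 10.0470 / 2.6690 = 3.7643
theta = 84° - 301° = -217° = 143° (mod 360)

3.7643 cis(143°)


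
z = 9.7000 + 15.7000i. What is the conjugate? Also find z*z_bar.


z_bar = 9.7000 - 15.7000i
z*z_bar = 9.7^2 + 15.7^2 = 94.09 + 246.49 = 340.58

z_bar = 9.7000 - 15.7000i, z*z_bar = 340.58


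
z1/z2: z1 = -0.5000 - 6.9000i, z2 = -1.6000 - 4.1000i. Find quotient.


Conjugate of z2 = -1.6000 + 4.1000i
Numerator: (-0.5000 - 6.9000i)(-1.6000 + 4.1000i) = 29.0900 + 8.9900i
Denominator: (-1.6)^2 + (-4.1)^2 = 19.37
Result = (29.0900 + 8.9900i)/19.37

1.5018 + 0.4641i


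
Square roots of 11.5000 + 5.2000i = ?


|z| = sqrt(132.25+27.04) = 12.6210
sqrt((|z|+a)/2) = sqrt((12.6210+11.5)/2) = sqrt(12.0605) = 3.4728
sqrt((|z|-a)/2) = sqrt((12.6210-11.5)/2) = sqrt(0.5605) = 0.7487

±(3.4728 + 0.7487i) i.e. 3.4728 + 0.7487i and -3.4728 - 0.7487i


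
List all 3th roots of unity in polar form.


The 3th roots of unity are cis(360k/3°) for k=0..2
Angle step = 360/3 = 120°
Primitive root: cis(120°)
Primitive root = -0.5000 + 0.8660i

3 roots at angles: 0°, 120°, 240°


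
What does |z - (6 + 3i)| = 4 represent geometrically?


|z - z0| = r is a circle with center z0 and radius r.
Center = (6, 3), radius = 4

Circle with center (6, 3) and radius 4


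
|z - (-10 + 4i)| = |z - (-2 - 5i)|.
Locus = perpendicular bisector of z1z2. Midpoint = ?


Equal distances means the locus is the perpendicular bisector of z1 and z2.
Midpoint = ((-10+(-2))/2, (4+(-5))/2) = (-6.0000, -0.5000)

Perpendicular bisector through (-6.0000, -0.5000)


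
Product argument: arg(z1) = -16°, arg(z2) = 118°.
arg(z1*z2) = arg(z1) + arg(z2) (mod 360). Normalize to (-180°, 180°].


arg(z1*z2) = -16° + 118° = 102°
Normalized to (-180°, 180°]: 102°

102°


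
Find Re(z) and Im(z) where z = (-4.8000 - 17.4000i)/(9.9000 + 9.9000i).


Multiply by conjugate: (-4.8000 - 17.4000i)(9.9000 - 9.9000i) / (9.9^2 + 9.9^2)
Numerator real = -4.8*9.9 - (17.4)*9.9 = -219.78
Numerator imag = -17.4*9.9 - (-4.8)*9.9 = -124.74
Denominator = 196.02
Re(z) = -219.78/196.02 = -1.1212
Im(z) = -124.74/196.02 = -0.6364

Re(z) = -1.1212, Im(z) = -0.6364


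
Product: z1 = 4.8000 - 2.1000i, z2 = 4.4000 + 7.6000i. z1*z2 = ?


Real = 4.8*4.4 - (-2.1)*7.6 = 21.12 - (-15.96) = 37.08
Imag = 4.8*7.6 + 4.4*(-2.1) = 36.48 - (9.24) = 27.24

37.0800 + 27.2400i


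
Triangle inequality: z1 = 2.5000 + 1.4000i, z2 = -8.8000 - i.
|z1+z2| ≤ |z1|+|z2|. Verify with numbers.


|z1| = sqrt(2.5^2 + 1.4^2) = sqrt(8.21) = 2.8653
|z2| = sqrt((-8.8)^2 + (-1)^2) = sqrt(78.44) = 8.8566
z1+z2 = -6.3000 + 0.4000i
|z1+z2| = sqrt(39.85) = 6.3127
|z1|+|z2| = 2.8653 + 8.8566 = 11.7219

|z1+z2| = 6.3127 ≤ |z1|+|z2| = 11.7219 (verified)


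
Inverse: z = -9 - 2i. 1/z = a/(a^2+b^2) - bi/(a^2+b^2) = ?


|z|^2 = 81+4 = 85
1/z = (-9 + 2i)/85

1/z = -0.1059 + 0.0235i


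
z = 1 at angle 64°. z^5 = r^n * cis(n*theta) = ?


r^5 = 1^5 = 1
n*theta = 5*64° = 320° = 320° (mod 360)
a = 1*cos(320°) = 0.7660
b = 1*sin(320°) = -0.6428

1 cis(320°) = 0.7660 - 0.6428i


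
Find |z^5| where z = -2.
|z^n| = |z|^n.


|z| = sqrt(4+0) = sqrt(4) = 2
|z^5| = |z|^5 = 2^5 = 32

|z^5| = 32


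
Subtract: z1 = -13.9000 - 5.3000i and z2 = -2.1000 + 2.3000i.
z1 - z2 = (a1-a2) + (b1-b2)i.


Real: -13.9 + 2.1 = -11.8
Imag: -5.3 - 2.3 = -7.6

-11.8000 - 7.6000i


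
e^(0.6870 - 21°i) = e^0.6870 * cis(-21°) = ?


e^0.6870 = 1.9877
cos(-21°) = 0.9336
sin(-21°) = -0.35837
Real = 1.9877*0.9336 = 1.8557
Imag = 1.9877*(-0.35837) = -0.7123

1.8557 - 0.7123i


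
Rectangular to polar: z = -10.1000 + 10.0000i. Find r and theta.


r = sqrt(102.01+100) = sqrt(202.01) = 14.2130
theta = atan2(10, -10.1) = 135.2851 degrees

r = 14.2130, theta = 135.2851 degrees


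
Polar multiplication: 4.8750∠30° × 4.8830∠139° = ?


r = 4.8750 * 4.8830 = 23.8046
theta = 30° + 139° = 169° = 169° (mod 360)

23.8046 cis(169°)


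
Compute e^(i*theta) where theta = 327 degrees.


cos(327°) = 0.8387
sin(327°) = -0.5446

e^(i*327°) = 0.8387 - 0.5446i


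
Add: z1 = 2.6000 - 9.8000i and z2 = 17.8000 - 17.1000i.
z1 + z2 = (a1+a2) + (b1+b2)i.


Real: 2.6 + 17.8 = 20.4
Imag: -9.8 - 17.1 = -26.9

20.4000 - 26.9000i


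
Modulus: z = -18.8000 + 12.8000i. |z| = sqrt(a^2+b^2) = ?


|z| = sqrt((-18.8)^2 + 12.8^2) = sqrt(353.44 + 163.84) = sqrt(517.28) = 22.7438

|z| = 22.7438


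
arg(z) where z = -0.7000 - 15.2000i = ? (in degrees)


Re = -0.7, Im = -15.2
arg = atan2(-15.2, -0.7) = -92.6368 degrees

arg(z) = -92.6368 degrees


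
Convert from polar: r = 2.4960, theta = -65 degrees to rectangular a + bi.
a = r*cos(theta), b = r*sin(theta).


a = 2.4960*cos(-65°) = 2.4960*0.42262 = 1.0549
b = 2.4960*sin(-65°) = 2.4960*(-0.9063) = -2.2621

1.0549 - 2.2621i


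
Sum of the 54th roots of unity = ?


The sum of all 54th roots of unity is 0.
Geometric series: (1 - w^54)/(1 - w) = (1-1)/(1-w) = 0 since w^54 = 1, w ≠ 1.
Alternatively: coefficient of z^53 in z^54 - 1 is 0.

0


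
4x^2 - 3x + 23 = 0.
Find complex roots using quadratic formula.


disc = (-3)^2 - 4*4*23 = 9 - 368 = -359
sqrt(|disc|) = sqrt(359) = 18.9473
Real part = 3/(2*4) = 0.3750
Imag part = 18.9473/(2*4) = 2.3684

0.3750 ± 2.3684i


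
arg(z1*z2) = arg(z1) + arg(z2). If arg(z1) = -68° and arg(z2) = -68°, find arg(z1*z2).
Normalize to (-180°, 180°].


arg(z1*z2) = -68° - 68° = -136°
Normalized to (-180°, 180°]: -136°

-136°


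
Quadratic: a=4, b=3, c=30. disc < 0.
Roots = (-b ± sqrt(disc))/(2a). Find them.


disc = 3^2 - 4*4*30 = 9 - 480 = -471
sqrt(|disc|) = sqrt(471) = 21.7025
Real part = -3/(2*4) = -0.3750
Imag part = 21.7025/(2*4) = 2.7128

-0.3750 ± 2.7128i


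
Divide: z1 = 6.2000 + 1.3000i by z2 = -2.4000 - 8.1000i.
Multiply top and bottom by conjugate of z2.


Conjugate of z2 = -2.4000 + 8.1000i
Numerator: (6.2000 + 1.3000i)(-2.4000 + 8.1000i) = -25.4100 + 47.1000i
Denominator: (-2.4)^2 + (-8.1)^2 = 71.37
Result = (-25.4100 + 47.1000i)/71.37

-0.3560 + 0.6599i


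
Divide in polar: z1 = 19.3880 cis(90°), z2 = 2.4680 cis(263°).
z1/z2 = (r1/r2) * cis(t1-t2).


r = 19.3880 / 2.4680 = 7.8558
theta = 90° - 263° = -173° = 187° (mod 360)

7.8558 cis(187°)


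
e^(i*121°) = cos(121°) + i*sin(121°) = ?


cos(121°) = -0.5150
sin(121°) = 0.8572

e^(i*121°) = -0.5150 + 0.8572i


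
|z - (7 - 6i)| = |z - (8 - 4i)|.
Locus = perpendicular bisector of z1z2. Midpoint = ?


Equal distances means the locus is the perpendicular bisector of z1 and z2.
Midpoint = ((7+8)/2, (-6+(-4))/2) = (7.5000, -5.0000)

Perpendicular bisector through (7.5000, -5.0000)


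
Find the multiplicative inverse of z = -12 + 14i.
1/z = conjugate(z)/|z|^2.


|z|^2 = 144+196 = 340
1/z = (-12 - 14i)/340

1/z = -0.0353 - 0.0412i


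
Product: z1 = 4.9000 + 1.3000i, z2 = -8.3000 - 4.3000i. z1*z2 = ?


Real = 4.9*(-8.3) - 1.3*(-4.3) = -40.67 - (-5.59) = -35.08
Imag = 4.9*(-4.3) - (8.3)*1.3 = -21.07 - (10.79) = -31.86

-35.0800 - 31.8600i


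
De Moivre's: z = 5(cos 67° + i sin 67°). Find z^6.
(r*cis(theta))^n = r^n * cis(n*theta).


r^6 = 5^6 = 15625
n*theta = 6*67° = 402° = 42° (mod 360)
a = 15625*cos(42°) = 11611.6379
b = 15625*sin(42°) = 10455.1657

15625 cis(42°) = 11611.6379 + 10455.1657i


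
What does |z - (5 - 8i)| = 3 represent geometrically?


|z - z0| = r is a circle with center z0 and radius r.
Center = (5, -8), radius = 3

Circle with center (5, -8) and radius 3


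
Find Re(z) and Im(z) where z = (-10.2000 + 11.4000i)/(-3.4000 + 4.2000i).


Multiply by conjugate: (-10.2000 + 11.4000i)(-3.4000 - 4.2000i) / ((-3.4)^2 + 4.2^2)
Numerator real = -10.2*(-3.4) + 11.4*4.2 = 82.56
Numerator imag = 11.4*(-3.4) - (-10.2)*4.2 = 4.08
Denominator = 29.2
Re(z) = 82.56/29.2 = 2.8274
Im(z) = 4.08/29.2 = 0.1397

Re(z) = 2.8274, Im(z) = 0.1397


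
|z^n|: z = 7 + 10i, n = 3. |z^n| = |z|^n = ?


|z| = sqrt(49+100) = sqrt(149) = 12.2066
|z^3| = |z|^3 = (sqrt(149))^3 = 149*sqrt(149)

|z^3| = 149*sqrt(149) ≈ 1818.7768


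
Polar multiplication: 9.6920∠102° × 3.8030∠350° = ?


r = 9.6920 * 3.8030 = 36.8587
theta = 102° + 350° = 452° = 92° (mod 360)

36.8587 cis(92°)


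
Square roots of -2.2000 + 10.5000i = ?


|z| = sqrt(4.84+110.25) = 10.7280
sqrt((|z|+a)/2) = sqrt((10.7280+(-2.2))/2) = sqrt(4.2640) = 2.0649
sqrt((|z|-a)/2) = sqrt((10.7280-(-2.2))/2) = sqrt(6.4640) = 2.5424

±(2.0649 + 2.5424i) i.e. 2.0649 + 2.5424i and -2.0649 - 2.5424i


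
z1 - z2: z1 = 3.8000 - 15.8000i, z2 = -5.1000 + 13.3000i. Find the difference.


Real: 3.8 + 5.1 = 8.9
Imag: -15.8 - 13.3 = -29.1

8.9000 - 29.1000i


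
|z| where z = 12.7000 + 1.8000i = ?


|z| = sqrt(12.7^2 + 1.8^2) = sqrt(161.29 + 3.24) = sqrt(164.53) = 12.8269

|z| = 12.8269


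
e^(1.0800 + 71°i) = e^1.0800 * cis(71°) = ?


e^1.0800 = 2.9447
cos(71°) = 0.32557
sin(71°) = 0.9455
Real = 2.9447*0.32557 = 0.9587
Imag = 2.9447*0.9455 = 2.7842

0.9587 + 2.7842i


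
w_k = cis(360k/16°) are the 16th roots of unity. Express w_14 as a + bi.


Angle = 360*14/16 = 315°
a = cos(315°) = 0.7071
b = sin(315°) = -0.7071

0.7071 - 0.7071i


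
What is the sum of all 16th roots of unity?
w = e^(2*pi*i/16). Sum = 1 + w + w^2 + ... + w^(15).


The sum of all 16th roots of unity is 0.
Geometric series: (1 - w^16)/(1 - w) = (1-1)/(1-w) = 0 since w^16 = 1, w ≠ 1.
Alternatively: coefficient of z^15 in z^16 - 1 is 0.

0


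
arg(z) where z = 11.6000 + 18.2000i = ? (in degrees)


Re = 11.6, Im = 18.2
arg = atan2(18.2, 11.6) = 57.4881 degrees

arg(z) = 57.4881 degrees


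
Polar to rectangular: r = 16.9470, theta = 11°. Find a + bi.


a = 16.9470*cos(11°) = 16.9470*0.981627 = 16.6356
b = 16.9470*sin(11°) = 16.9470*0.190809 = 3.2336

16.6356 + 3.2336i


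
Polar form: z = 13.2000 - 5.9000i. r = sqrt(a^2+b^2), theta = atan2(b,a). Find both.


r = sqrt(174.24+34.81) = sqrt(209.05) = 14.4586
theta = atan2(-5.9, 13.2) = -24.0832 degrees

r = 14.4586, theta = -24.0832 degrees


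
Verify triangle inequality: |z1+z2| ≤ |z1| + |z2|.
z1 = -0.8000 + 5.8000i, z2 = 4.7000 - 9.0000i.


|z1| = sqrt((-0.8)^2 + 5.8^2) = sqrt(34.28) = 5.8549
|z2| = sqrt(4.7^2 + (-9)^2) = sqrt(103.09) = 10.1533
z1+z2 = 3.9000 - 3.2000i
|z1+z2| = sqrt(25.45) = 5.0448
|z1|+|z2| = 5.8549 + 10.1533 = 16.0082

|z1+z2| = 5.0448 ≤ |z1|+|z2| = 16.0082 (verified)


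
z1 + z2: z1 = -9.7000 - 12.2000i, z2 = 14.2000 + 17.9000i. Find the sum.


Real: -9.7 + 14.2 = 4.5
Imag: -12.2 + 17.9 = 5.7

4.5000 + 5.7000i


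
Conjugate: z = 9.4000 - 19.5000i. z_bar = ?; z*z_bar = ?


z_bar = 9.4000 + 19.5000i
z*z_bar = 9.4^2 + (-19.5)^2 = 88.36 + 380.25 = 468.61

z_bar = 9.4000 + 19.5000i, z*z_bar = 468.61


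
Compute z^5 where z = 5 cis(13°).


r^5 = 5^5 = 3125
n*theta = 5*13° = 65° = 65° (mod 360)
a = 3125*cos(65°) = 1320.6821
b = 3125*sin(65°) = 2832.2118

3125 cis(65°) = 1320.6821 + 2832.2118i


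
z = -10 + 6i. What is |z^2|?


|z| = sqrt(100+36) = sqrt(136) = 11.6619
|z^2| = |z|^2 = (sqrt(136))^2 = 136

|z^2| = 136


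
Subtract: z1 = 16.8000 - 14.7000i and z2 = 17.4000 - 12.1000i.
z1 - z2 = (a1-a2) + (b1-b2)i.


Real: 16.8 - 17.4 = -0.6
Imag: -14.7 + 12.1 = -2.6

-0.6000 - 2.6000i


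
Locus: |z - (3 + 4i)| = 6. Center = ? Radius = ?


|z - z0| = r is a circle with center z0 and radius r.
Center = (3, 4), radius = 6

Circle with center (3, 4) and radius 6


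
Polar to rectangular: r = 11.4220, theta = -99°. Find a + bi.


a = 11.4220*cos(-99°) = 11.4220*(-0.156434) = -1.7868
b = 11.4220*sin(-99°) = 11.4220*(-0.98769) = -11.2814

-1.7868 - 11.2814i


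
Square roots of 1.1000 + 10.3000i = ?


|z| = sqrt(1.21+106.09) = 10.3586
sqrt((|z|+a)/2) = sqrt((10.3586+1.1)/2) = sqrt(5.7293) = 2.3936
sqrt((|z|-a)/2) = sqrt((10.3586-1.1)/2) = sqrt(4.6293) = 2.1516

±(2.3936 + 2.1516i) i.e. 2.3936 + 2.1516i and -2.3936 - 2.1516i


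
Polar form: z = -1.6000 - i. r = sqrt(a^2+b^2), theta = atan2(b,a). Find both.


r = sqrt(2.56+1) = sqrt(3.56) = 1.8868
theta = atan2(-1, -1.6) = -147.9946 degrees

r = 1.8868, theta = -147.9946 degrees


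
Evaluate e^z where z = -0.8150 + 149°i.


e^-0.8150 = 0.4426
cos(149°) = -0.8572
sin(149°) = 0.51504
Real = 0.4426*(-0.8572) = -0.3794
Imag = 0.4426*0.51504 = 0.2280

-0.3794 + 0.2280i


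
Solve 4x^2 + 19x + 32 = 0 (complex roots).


disc = 19^2 - 4*4*32 = 361 - 512 = -151
sqrt(|disc|) = sqrt(151) = 12.2882
Real part = -19/(2*4) = -2.3750
Imag part = 12.2882/(2*4) = 1.5360

-2.3750 ± 1.5360i


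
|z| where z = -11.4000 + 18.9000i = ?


|z| = sqrt((-11.4)^2 + 18.9^2) = sqrt(129.96 + 357.21) = sqrt(487.17) = 22.0719

|z| = 22.0719


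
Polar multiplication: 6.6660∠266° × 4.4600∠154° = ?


r = 6.6660 * 4.4600 = 29.7304
theta = 266° + 154° = 420° = 60° (mod 360)

29.7304 cis(60°)


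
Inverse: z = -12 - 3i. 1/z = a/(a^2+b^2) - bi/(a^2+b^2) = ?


|z|^2 = 144+9 = 153
1/z = (-12 + 3i)/153

1/z = -0.0784 + 0.0196i


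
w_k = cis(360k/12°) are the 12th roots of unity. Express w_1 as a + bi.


Angle = 360*1/12 = 30°
a = cos(30°) = 0.8660
b = sin(30°) = 0.5000

0.8660 + 0.5000i


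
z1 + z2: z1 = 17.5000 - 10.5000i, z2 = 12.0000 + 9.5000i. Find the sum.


Real: 17.5 + 12 = 29.5
Imag: -10.5 + 9.5 = -1

29.5000 - i


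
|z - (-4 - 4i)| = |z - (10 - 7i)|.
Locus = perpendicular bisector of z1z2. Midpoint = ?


Equal distances means the locus is the perpendicular bisector of z1 and z2.
Midpoint = ((-4+10)/2, (-4+(-7))/2) = (3.0000, -5.5000)

Perpendicular bisector through (3.0000, -5.5000)


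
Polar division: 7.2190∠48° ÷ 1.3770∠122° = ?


r = 7.2190 / 1.3770 = 5.2426
theta = 48° - 122° = -74° = 286° (mod 360)

5.2426 cis(286°)


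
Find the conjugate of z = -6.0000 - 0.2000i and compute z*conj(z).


z_bar = -6.0000 + 0.2000i
z*z_bar = (-6)^2 + (-0.2)^2 = 36 + 0.04 = 36.04

z_bar = -6.0000 + 0.2000i, z*z_bar = 36.04


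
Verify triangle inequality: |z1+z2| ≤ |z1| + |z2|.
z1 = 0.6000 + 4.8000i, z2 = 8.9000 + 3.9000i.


|z1| = sqrt(0.6^2 + 4.8^2) = sqrt(23.4) = 4.8374
|z2| = sqrt(8.9^2 + 3.9^2) = sqrt(94.42) = 9.7170
z1+z2 = 9.5000 + 8.7000i
|z1+z2| = sqrt(165.94) = 12.8818
|z1|+|z2| = 4.8374 + 9.7170 = 14.5544

|z1+z2| = 12.8818 ≤ |z1|+|z2| = 14.5544 (verified)


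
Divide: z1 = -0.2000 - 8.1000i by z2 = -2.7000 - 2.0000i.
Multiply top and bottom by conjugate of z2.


Conjugate of z2 = -2.7000 + 2.0000i
Numerator: (-0.2000 - 8.1000i)(-2.7000 + 2.0000i) = 16.7400 + 21.4700i
Denominator: (-2.7)^2 + (-2)^2 = 11.29
Result = (16.7400 + 21.4700i)/11.29

1.4827 + 1.9017i


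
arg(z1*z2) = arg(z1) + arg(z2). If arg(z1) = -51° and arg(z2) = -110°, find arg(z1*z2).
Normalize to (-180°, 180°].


arg(z1*z2) = -51° - 110° = -161°
Normalized to (-180°, 180°]: -161°

-161°


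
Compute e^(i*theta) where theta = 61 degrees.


cos(61°) = 0.4848
sin(61°) = 0.8746

e^(i*61°) = 0.4848 + 0.8746i


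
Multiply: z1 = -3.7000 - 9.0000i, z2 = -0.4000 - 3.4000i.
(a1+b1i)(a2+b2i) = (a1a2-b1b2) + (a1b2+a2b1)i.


Real = -3.7*(-0.4) - (-9)*(-3.4) = 1.48 - 30.6 = -29.12
Imag = -3.7*(-3.4) - (0.4)*(-9) = 12.58 + 3.6 = 16.18

-29.1200 + 16.1800i


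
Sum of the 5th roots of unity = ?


The sum of all 5th roots of unity is 0.
Geometric series: (1 - w^5)/(1 - w) = (1-1)/(1-w) = 0 since w^5 = 1, w ≠ 1.
Alternatively: coefficient of z^4 in z^5 - 1 is 0.

0


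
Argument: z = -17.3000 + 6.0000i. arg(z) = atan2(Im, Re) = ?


Re = -17.3, Im = 6
arg = atan2(6, -17.3) = 160.8724 degrees

arg(z) = 160.8724 degrees


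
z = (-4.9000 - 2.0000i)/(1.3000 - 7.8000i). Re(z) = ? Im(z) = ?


Multiply by conjugate: (-4.9000 - 2.0000i)(1.3000 + 7.8000i) / (1.3^2 + (-7.8)^2)
Numerator real = -4.9*1.3 - (2)*(-7.8) = 9.23
Numerator imag = -2*1.3 - (-4.9)*(-7.8) = -40.82
Denominator = 62.53
Re(z) = 9.23/62.53 = 0.1476
Im(z) = -40.82/62.53 = -0.6528

Re(z) = 0.1476, Im(z) = -0.6528


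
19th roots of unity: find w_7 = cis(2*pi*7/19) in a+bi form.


Angle = 360*7/19 = 132.6316°
a = cos(132.6316°) = -0.6773
b = sin(132.6316°) = 0.7357

-0.6773 + 0.7357i


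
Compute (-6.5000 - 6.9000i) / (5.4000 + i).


Conjugate of z2 = 5.4000 - i
Numerator: (-6.5000 - 6.9000i)(5.4000 - i) = -42.0000 - 30.7600i
Denominator: 5.4^2 + 1^2 = 30.16
Result = (-42.0000 - 30.7600i)/30.16

-1.3926 - 1.0199i


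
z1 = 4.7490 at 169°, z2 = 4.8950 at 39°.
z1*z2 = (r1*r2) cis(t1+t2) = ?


r = 4.7490 * 4.8950 = 23.2464
theta = 169° + 39° = 208° = 208° (mod 360)

23.2464 cis(208°)


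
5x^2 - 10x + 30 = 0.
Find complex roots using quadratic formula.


disc = (-10)^2 - 4*5*30 = 100 - 600 = -500
sqrt(|disc|) = sqrt(500) = 22.3607
Real part = 10/(2*5) = 1.0000
Imag part = 22.3607/(2*5) = 2.2361

1.0000 ± 2.2361i


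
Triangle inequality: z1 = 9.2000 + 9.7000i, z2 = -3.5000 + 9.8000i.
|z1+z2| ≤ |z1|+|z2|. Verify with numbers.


|z1| = sqrt(9.2^2 + 9.7^2) = sqrt(178.73) = 13.3690
|z2| = sqrt((-3.5)^2 + 9.8^2) = sqrt(108.29) = 10.4062
z1+z2 = 5.7000 + 19.5000i
|z1+z2| = sqrt(412.74) = 20.3160
|z1|+|z2| = 13.3690 + 10.4062 = 23.7752

|z1+z2| = 20.3160 ≤ |z1|+|z2| = 23.7752 (verified)


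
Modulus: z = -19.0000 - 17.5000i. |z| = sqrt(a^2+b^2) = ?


|z| = sqrt((-19)^2 + (-17.5)^2) = sqrt(361 + 306.25) = sqrt(667.25) = 25.8312

|z| = 25.8312


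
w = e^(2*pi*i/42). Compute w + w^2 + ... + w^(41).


With w = e^(2*pi*i/42), all 42 of the 42th roots of unity w^0 = 1, w, ..., w^(41) sum to 0: 1 + w + ... + w^(41) = (1 - w^42)/(1 - w) = 0 since w^42 = 1, w ≠ 1.
Removing the root 1: w + w^2 + ... + w^(41) = 0 - 1 = -1

Sum = -1


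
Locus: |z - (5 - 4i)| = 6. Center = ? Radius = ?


|z - z0| = r is a circle with center z0 and radius r.
Center = (5, -4), radius = 6

Circle with center (5, -4) and radius 6


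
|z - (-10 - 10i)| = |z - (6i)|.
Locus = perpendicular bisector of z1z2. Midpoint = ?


Equal distances means the locus is the perpendicular bisector of z1 and z2.
Midpoint = ((-10+0)/2, (-10+6)/2) = (-5.0000, -2.0000)

Perpendicular bisector through (-5.0000, -2.0000)


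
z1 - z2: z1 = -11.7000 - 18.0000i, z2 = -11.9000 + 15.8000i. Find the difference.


Real: -11.7 + 11.9 = 0.2
Imag: -18 - 15.8 = -33.8

0.2000 - 33.8000i


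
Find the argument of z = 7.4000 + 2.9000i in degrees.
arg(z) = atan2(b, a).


Re = 7.4, Im = 2.9
arg = atan2(2.9, 7.4) = 21.3998 degrees

arg(z) = 21.3998 degrees


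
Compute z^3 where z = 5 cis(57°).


r^3 = 5^3 = 125
n*theta = 3*57° = 171° = 171° (mod 360)
a = 125*cos(171°) = -123.4610
b = 125*sin(171°) = 19.5543

125 cis(171°) = -123.4610 + 19.5543i


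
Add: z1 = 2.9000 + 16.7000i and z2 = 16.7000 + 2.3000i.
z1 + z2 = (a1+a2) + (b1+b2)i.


Real: 2.9 + 16.7 = 19.6
Imag: 16.7 + 2.3 = 19

19.6000 + 19.0000i


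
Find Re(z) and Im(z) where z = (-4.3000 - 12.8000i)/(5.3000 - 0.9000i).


Multiply by conjugate: (-4.3000 - 12.8000i)(5.3000 + 0.9000i) / (5.3^2 + (-0.9)^2)
Numerator real = -4.3*5.3 - (12.8)*(-0.9) = -11.27
Numerator imag = -12.8*5.3 - (-4.3)*(-0.9) = -71.71
Denominator = 28.9
Re(z) = -11.27/28.9 = -0.3900
Im(z) = -71.71/28.9 = -2.4813

Re(z) = -0.3900, Im(z) = -2.4813


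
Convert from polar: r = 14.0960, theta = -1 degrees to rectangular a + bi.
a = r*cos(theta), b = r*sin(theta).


a = 14.0960*cos(-1°) = 14.0960*0.99985 = 14.0939
b = 14.0960*sin(-1°) = 14.0960*(-0.01745) = -0.2460

14.0939 - 0.2460i


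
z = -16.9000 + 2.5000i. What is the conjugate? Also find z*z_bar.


z_bar = -16.9000 - 2.5000i
z*z_bar = (-16.9)^2 + 2.5^2 = 285.61 + 6.25 = 291.86

z_bar = -16.9000 - 2.5000i, z*z_bar = 291.86


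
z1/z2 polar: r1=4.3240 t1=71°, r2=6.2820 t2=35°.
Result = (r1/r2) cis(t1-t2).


r = 4.3240 / 6.2820 = 0.6883
theta = 71° - 35° = 36° = 36° (mod 360)

0.6883 cis(36°)


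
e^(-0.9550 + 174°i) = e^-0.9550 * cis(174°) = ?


e^-0.9550 = 0.3848
cos(174°) = -0.9945
sin(174°) = 0.1045
Real = 0.3848*(-0.9945) = -0.3827
Imag = 0.3848*0.1045 = 0.0402

-0.3827 + 0.0402i


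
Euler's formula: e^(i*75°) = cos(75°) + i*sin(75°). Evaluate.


cos(75°) = 0.2588
sin(75°) = 0.9659

e^(i*75°) = 0.2588 + 0.9659i


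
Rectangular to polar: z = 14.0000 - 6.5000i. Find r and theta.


r = sqrt(196+42.25) = sqrt(238.25) = 15.4353
theta = atan2(-6.5, 14) = -24.9048 degrees

r = 15.4353, theta = -24.9048 degrees


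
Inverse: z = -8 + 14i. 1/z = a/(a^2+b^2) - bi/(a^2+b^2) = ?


|z|^2 = 64+196 = 260
1/z = (-8 - 14i)/260

1/z = -0.0308 - 0.0538i


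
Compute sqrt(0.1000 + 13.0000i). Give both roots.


|z| = sqrt(0.01+169) = 13.0004
sqrt((|z|+a)/2) = sqrt((13.0004+0.1)/2) = sqrt(6.5502) = 2.5593
sqrt((|z|-a)/2) = sqrt((13.0004-0.1)/2) = sqrt(6.4502) = 2.5397

±(2.5593 + 2.5397i) i.e. 2.5593 + 2.5397i and -2.5593 - 2.5397i


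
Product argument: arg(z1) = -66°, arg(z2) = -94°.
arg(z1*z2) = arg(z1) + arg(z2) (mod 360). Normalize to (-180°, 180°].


arg(z1*z2) = -66° - 94° = -160°
Normalized to (-180°, 180°]: -160°

-160°


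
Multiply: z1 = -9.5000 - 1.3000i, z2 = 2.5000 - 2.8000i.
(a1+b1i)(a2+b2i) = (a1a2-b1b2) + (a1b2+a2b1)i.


Real = -9.5*2.5 - (-1.3)*(-2.8) = -23.75 - 3.64 = -27.39
Imag = -9.5*(-2.8) + 2.5*(-1.3) = 26.6 - (3.25) = 23.35

-27.3900 + 23.3500i


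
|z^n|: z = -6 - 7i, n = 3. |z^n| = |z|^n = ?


|z| = sqrt(36+49) = sqrt(85) = 9.2195
|z^3| = |z|^3 = (sqrt(85))^3 = 85*sqrt(85)

|z^3| = 85*sqrt(85) ≈ 783.6613


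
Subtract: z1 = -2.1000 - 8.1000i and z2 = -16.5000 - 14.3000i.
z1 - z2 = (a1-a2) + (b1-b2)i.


Real: -2.1 + 16.5 = 14.4
Imag: -8.1 + 14.3 = 6.2

14.4000 + 6.2000i


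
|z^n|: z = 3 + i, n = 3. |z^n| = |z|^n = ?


|z| = sqrt(9+1) = sqrt(10) = 3.1623
|z^3| = |z|^3 = (sqrt(10))^3 = 10*sqrt(10)

|z^3| = 10*sqrt(10) ≈ 31.6228


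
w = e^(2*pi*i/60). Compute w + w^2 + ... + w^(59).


With w = e^(2*pi*i/60), all 60 of the 60th roots of unity w^0 = 1, w, ..., w^(59) sum to 0: 1 + w + ... + w^(59) = (1 - w^60)/(1 - w) = 0 since w^60 = 1, w ≠ 1.
Removing the root 1: w + w^2 + ... + w^(59) = 0 - 1 = -1

Sum = -1


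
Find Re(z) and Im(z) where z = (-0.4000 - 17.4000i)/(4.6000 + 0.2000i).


Multiply by conjugate: (-0.4000 - 17.4000i)(4.6000 - 0.2000i) / (4.6^2 + 0.2^2)
Numerator real = -0.4*4.6 - (17.4)*0.2 = -5.32
Numerator imag = -17.4*4.6 - (-0.4)*0.2 = -79.96
Denominator = 21.2
Re(z) = -5.32/21.2 = -0.2509
Im(z) = -79.96/21.2 = -3.7717

Re(z) = -0.2509, Im(z) = -3.7717


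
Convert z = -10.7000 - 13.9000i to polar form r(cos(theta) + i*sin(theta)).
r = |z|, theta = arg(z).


r = sqrt(114.49+193.21) = sqrt(307.7) = 17.5414
theta = atan2(-13.9, -10.7) = -127.5885 degrees

r = 17.5414, theta = -127.5885 degrees


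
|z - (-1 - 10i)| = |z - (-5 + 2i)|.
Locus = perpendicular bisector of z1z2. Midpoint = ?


Equal distances means the locus is the perpendicular bisector of z1 and z2.
Midpoint = ((-1+(-5))/2, (-10+2)/2) = (-3.0000, -4.0000)

Perpendicular bisector through (-3.0000, -4.0000)


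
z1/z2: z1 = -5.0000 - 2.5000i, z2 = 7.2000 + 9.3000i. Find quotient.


Conjugate of z2 = 7.2000 - 9.3000i
Numerator: (-5.0000 - 2.5000i)(7.2000 - 9.3000i) = -59.2500 + 28.5000i
Denominator: 7.2^2 + 9.3^2 = 138.33
Result = (-59.2500 + 28.5000i)/138.33

-0.4283 + 0.2060i


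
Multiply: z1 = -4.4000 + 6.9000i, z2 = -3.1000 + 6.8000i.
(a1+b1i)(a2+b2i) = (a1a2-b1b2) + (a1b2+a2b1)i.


Real = -4.4*(-3.1) - 6.9*6.8 = 13.64 - 46.92 = -33.28
Imag = -4.4*6.8 - (3.1)*6.9 = -29.92 - (21.39) = -51.31

-33.2800 - 51.3100i


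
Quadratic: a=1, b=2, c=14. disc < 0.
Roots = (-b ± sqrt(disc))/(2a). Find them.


disc = 2^2 - 4*1*14 = 4 - 56 = -52
sqrt(|disc|) = sqrt(52) = 7.2111
Real part = -2/(2*1) = -1.0000
Imag part = 7.2111/(2*1) = 3.6056

-1.0000 ± 3.6056i


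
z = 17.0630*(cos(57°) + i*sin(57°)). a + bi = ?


a = 17.0630*cos(57°) = 17.0630*0.54464 = 9.2932
b = 17.0630*sin(57°) = 17.0630*0.83867 = 14.3102

9.2932 + 14.3102i


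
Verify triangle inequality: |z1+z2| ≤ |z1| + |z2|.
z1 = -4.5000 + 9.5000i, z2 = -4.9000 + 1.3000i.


|z1| = sqrt((-4.5)^2 + 9.5^2) = sqrt(110.5) = 10.5119
|z2| = sqrt((-4.9)^2 + 1.3^2) = sqrt(25.7) = 5.0695
z1+z2 = -9.4000 + 10.8000i
|z1+z2| = sqrt(205) = 14.3178
|z1|+|z2| = 10.5119 + 5.0695 = 15.5814

|z1+z2| = 14.3178 ≤ |z1|+|z2| = 15.5814 (verified)


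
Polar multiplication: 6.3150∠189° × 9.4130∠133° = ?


r = 6.3150 * 9.4130 = 59.4431
theta = 189° + 133° = 322° = 322° (mod 360)

59.4431 cis(322°)


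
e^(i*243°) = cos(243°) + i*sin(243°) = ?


cos(243°) = -0.4540
sin(243°) = -0.8910

e^(i*243°) = -0.4540 - 0.8910i


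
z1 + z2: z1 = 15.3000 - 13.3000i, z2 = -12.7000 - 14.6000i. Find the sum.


Real: 15.3 - 12.7 = 2.6
Imag: -13.3 - 14.6 = -27.9

2.6000 - 27.9000i


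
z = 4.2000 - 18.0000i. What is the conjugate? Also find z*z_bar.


z_bar = 4.2000 + 18.0000i
z*z_bar = 4.2^2 + (-18)^2 = 17.64 + 324 = 341.64

z_bar = 4.2000 + 18.0000i, z*z_bar = 341.64


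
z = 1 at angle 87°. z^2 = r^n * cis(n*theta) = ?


r^2 = 1^2 = 1
n*theta = 2*87° = 174° = 174° (mod 360)
a = 1*cos(174°) = -0.9945
b = 1*sin(174°) = 0.1045

1 cis(174°) = -0.9945 + 0.1045i


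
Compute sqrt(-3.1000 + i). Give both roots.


|z| = sqrt(9.61+1) = 3.2573
sqrt((|z|+a)/2) = sqrt((3.2573+(-3.1))/2) = sqrt(0.0786) = 0.2804
sqrt((|z|-a)/2) = sqrt((3.2573-(-3.1))/2) = sqrt(3.1786) = 1.7829

±(0.2804 + 1.7829i) i.e. 0.2804 + 1.7829i and -0.2804 - 1.7829i


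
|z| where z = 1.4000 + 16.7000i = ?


|z| = sqrt(1.4^2 + 16.7^2) = sqrt(1.96 + 278.89) = sqrt(280.85) = 16.7586

|z| = 16.7586


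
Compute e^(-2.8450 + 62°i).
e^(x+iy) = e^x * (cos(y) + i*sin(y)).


e^-2.8450 = 0.0581
cos(62°) = 0.4695
sin(62°) = 0.8829
Real = 0.0581*0.4695 = 0.0273
Imag = 0.0581*0.8829 = 0.0513

0.0273 + 0.0513i


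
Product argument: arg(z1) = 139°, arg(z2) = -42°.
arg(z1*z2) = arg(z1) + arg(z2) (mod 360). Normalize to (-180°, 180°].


arg(z1*z2) = 139° - 42° = 97°
Normalized to (-180°, 180°]: 97°

97°


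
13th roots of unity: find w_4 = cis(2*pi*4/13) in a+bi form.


Angle = 360*4/13 = 110.7692°
a = cos(110.7692°) = -0.3546
b = sin(110.7692°) = 0.9350

-0.3546 + 0.9350i


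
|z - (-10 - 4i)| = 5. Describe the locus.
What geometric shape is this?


|z - z0| = r is a circle with center z0 and radius r.
Center = (-10, -4), radius = 5

Circle with center (-10, -4) and radius 5


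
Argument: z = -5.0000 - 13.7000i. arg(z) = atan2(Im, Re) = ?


Re = -5, Im = -13.7
arg = atan2(-13.7, -5) = -110.0502 degrees

arg(z) = -110.0502 degrees


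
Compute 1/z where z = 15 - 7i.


|z|^2 = 225+49 = 274
1/z = (15 + 7i)/274

1/z = 0.0547 + 0.0255i


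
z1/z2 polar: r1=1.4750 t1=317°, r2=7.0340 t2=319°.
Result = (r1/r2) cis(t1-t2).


r = 1.4750 / 7.0340 = 0.2097
theta = 317° - 319° = -2° = 358° (mod 360)

0.2097 cis(358°)


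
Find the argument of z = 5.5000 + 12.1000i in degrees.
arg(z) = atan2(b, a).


Re = 5.5, Im = 12.1
arg = atan2(12.1, 5.5) = 65.5560 degrees

arg(z) = 65.5560 degrees


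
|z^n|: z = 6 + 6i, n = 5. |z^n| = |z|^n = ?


|z| = sqrt(36+36) = sqrt(72) = 8.4853
|z^5| = |z|^5 = (sqrt(72))^5 = 72^2 * sqrt(72) = 5184*sqrt(72)

|z^5| = 5184*sqrt(72) ≈ 43987.6986


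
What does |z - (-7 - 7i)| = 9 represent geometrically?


|z - z0| = r is a circle with center z0 and radius r.
Center = (-7, -7), radius = 9

Circle with center (-7, -7) and radius 9


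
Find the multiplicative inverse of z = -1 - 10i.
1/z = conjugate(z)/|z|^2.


|z|^2 = 1+100 = 101
1/z = (-1 + 10i)/101

1/z = -0.0099 + 0.0990i


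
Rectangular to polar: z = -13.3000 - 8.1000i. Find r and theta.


r = sqrt(176.89+65.61) = sqrt(242.5) = 15.5724
theta = atan2(-8.1, -13.3) = -148.6576 degrees

r = 15.5724, theta = -148.6576 degrees


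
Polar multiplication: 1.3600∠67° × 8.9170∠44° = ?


r = 1.3600 * 8.9170 = 12.1271
theta = 67° + 44° = 111° = 111° (mod 360)

12.1271 cis(111°)


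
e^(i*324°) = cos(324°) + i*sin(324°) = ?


cos(324°) = 0.8090
sin(324°) = -0.5878

e^(i*324°) = 0.8090 - 0.5878i


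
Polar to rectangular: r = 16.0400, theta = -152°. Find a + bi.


a = 16.0400*cos(-152°) = 16.0400*(-0.88295) = -14.1625
b = 16.0400*sin(-152°) = 16.0400*(-0.46947) = -7.5303

-14.1625 - 7.5303i


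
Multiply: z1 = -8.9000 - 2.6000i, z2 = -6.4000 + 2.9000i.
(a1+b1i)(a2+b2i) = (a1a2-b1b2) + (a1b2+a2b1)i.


Real = -8.9*(-6.4) - (-2.6)*2.9 = 56.96 - (-7.54) = 64.5
Imag = -8.9*2.9 - (6.4)*(-2.6) = -25.81 + 16.64 = -9.17

64.5000 - 9.1700i


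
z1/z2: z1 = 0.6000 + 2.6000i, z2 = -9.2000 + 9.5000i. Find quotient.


Conjugate of z2 = -9.2000 - 9.5000i
Numerator: (0.6000 + 2.6000i)(-9.2000 - 9.5000i) = 19.1800 - 29.6200i
Denominator: (-9.2)^2 + 9.5^2 = 174.89
Result = (19.1800 - 29.6200i)/174.89

0.1097 - 0.1694i


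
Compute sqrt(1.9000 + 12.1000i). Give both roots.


|z| = sqrt(3.61+146.41) = 12.2483
sqrt((|z|+a)/2) = sqrt((12.2483+1.9)/2) = sqrt(7.0741) = 2.6597
sqrt((|z|-a)/2) = sqrt((12.2483-1.9)/2) = sqrt(5.1741) = 2.2747

±(2.6597 + 2.2747i) i.e. 2.6597 + 2.2747i and -2.6597 - 2.2747i


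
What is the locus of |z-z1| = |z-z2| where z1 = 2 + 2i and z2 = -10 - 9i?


Equal distances means the locus is the perpendicular bisector of z1 and z2.
Midpoint = ((2+(-10))/2, (2+(-9))/2) = (-4.0000, -3.5000)

Perpendicular bisector through (-4.0000, -3.5000)


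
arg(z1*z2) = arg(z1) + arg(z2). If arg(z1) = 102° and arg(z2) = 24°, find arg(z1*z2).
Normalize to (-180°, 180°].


arg(z1*z2) = 102° + 24° = 126°
Normalized to (-180°, 180°]: 126°

126°


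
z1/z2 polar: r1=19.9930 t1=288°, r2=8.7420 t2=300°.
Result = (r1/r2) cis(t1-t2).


r = 19.9930 / 8.7420 = 2.2870
theta = 288° - 300° = -12° = 348° (mod 360)

2.2870 cis(348°)


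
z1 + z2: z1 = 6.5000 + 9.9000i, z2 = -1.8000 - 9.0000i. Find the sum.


Real: 6.5 - 1.8 = 4.7
Imag: 9.9 - 9 = 0.9

4.7000 + 0.9000i


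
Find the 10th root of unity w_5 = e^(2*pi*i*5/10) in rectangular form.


Angle = 360*5/10 = 180°
a = cos(180°) = -1.0000
b = sin(180°) = 0

-1.0000 + 0i


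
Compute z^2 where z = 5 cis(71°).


r^2 = 5^2 = 25
n*theta = 2*71° = 142° = 142° (mod 360)
a = 25*cos(142°) = -19.7003
b = 25*sin(142°) = 15.3915

25 cis(142°) = -19.7003 + 15.3915i


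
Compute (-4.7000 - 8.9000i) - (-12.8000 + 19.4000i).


Real: -4.7 + 12.8 = 8.1
Imag: -8.9 - 19.4 = -28.3

8.1000 - 28.3000i


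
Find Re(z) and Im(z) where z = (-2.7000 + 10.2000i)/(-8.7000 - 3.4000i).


Multiply by conjugate: (-2.7000 + 10.2000i)(-8.7000 + 3.4000i) / ((-8.7)^2 + (-3.4)^2)
Numerator real = -2.7*(-8.7) + 10.2*(-3.4) = -11.19
Numerator imag = 10.2*(-8.7) - (-2.7)*(-3.4) = -97.92
Denominator = 87.25
Re(z) = -11.19/87.25 = -0.1283
Im(z) = -97.92/87.25 = -1.1223

Re(z) = -0.1283, Im(z) = -1.1223


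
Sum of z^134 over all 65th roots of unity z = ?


The roots are w_k = w^k with w = e^(2*pi*i/65), and (w^k)^134 = (w^134)^k.
So S = 1 + u + u^2 + ... + u^(64) with u = w^134.
134 = 2*65 + 4, so 134 is not a multiple of 65: u = (w^65)^2 * w^4 = w^4 ≠ 1 (w is a primitive 65th root), while u^65 = (w^65)^134 = 1.
Geometric series: S = (1 - u^65)/(1 - u) = (1 - 1)/(1 - u) = 0

S = 0


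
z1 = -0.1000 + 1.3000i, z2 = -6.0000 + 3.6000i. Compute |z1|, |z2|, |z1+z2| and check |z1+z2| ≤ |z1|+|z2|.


|z1| = sqrt((-0.1)^2 + 1.3^2) = sqrt(1.7) = 1.3038
|z2| = sqrt((-6)^2 + 3.6^2) = sqrt(48.96) = 6.9971
z1+z2 = -6.1000 + 4.9000i
|z1+z2| = sqrt(61.22) = 7.8243
|z1|+|z2| = 1.3038 + 6.9971 = 8.3009

|z1+z2| = 7.8243 ≤ |z1|+|z2| = 8.3009 (verified)


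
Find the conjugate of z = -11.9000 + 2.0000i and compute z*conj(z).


z_bar = -11.9000 - 2.0000i
z*z_bar = (-11.9)^2 + 2^2 = 141.61 + 4 = 145.61

z_bar = -11.9000 - 2.0000i, z*z_bar = 145.61


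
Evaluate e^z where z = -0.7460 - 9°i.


e^-0.7460 = 0.47426
cos(-9°) = 0.9877
sin(-9°) = -0.1564
Real = 0.47426*0.9877 = 0.4684
Imag = 0.47426*(-0.1564) = -0.0742

0.4684 - 0.0742i


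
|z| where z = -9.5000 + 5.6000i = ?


|z| = sqrt((-9.5)^2 + 5.6^2) = sqrt(90.25 + 31.36) = sqrt(121.61) = 11.0277

|z| = 11.0277


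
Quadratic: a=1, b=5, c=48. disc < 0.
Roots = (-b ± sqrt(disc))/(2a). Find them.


disc = 5^2 - 4*1*48 = 25 - 192 = -167
sqrt(|disc|) = sqrt(167) = 12.9228
Real part = -5/(2*1) = -2.5000
Imag part = 12.9228/(2*1) = 6.4614

-2.5000 ± 6.4614i


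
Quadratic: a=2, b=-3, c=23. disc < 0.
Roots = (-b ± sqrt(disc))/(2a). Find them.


disc = (-3)^2 - 4*2*23 = 9 - 184 = -175
sqrt(|disc|) = sqrt(175) = 13.2288
Real part = 3/(2*2) = 0.7500
Imag part = 13.2288/(2*2) = 3.3072

0.7500 ± 3.3072i


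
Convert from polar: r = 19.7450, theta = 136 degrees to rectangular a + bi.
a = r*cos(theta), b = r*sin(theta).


a = 19.7450*cos(136°) = 19.7450*(-0.71934) = -14.2034
b = 19.7450*sin(136°) = 19.7450*0.694658 = 13.7160

-14.2034 + 13.7160i


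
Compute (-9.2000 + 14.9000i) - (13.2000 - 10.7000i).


Real: -9.2 - 13.2 = -22.4
Imag: 14.9 + 10.7 = 25.6

-22.4000 + 25.6000i


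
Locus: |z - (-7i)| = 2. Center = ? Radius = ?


|z - z0| = r is a circle with center z0 and radius r.
Center = (0, -7), radius = 2

Circle with center (0, -7) and radius 2


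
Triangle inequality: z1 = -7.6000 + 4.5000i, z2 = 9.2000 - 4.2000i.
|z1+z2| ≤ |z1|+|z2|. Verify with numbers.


|z1| = sqrt((-7.6)^2 + 4.5^2) = sqrt(78.01) = 8.8323
|z2| = sqrt(9.2^2 + (-4.2)^2) = sqrt(102.28) = 10.1134
z1+z2 = 1.6000 + 0.3000i
|z1+z2| = sqrt(2.65) = 1.6279
|z1|+|z2| = 8.8323 + 10.1134 = 18.9457

|z1+z2| = 1.6279 ≤ |z1|+|z2| = 18.9457 (verified)


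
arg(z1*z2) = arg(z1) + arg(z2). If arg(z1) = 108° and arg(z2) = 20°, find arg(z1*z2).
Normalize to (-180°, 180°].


arg(z1*z2) = 108° + 20° = 128°
Normalized to (-180°, 180°]: 128°

128°


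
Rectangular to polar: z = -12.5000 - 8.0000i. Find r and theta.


r = sqrt(156.25+64) = sqrt(220.25) = 14.8408
theta = atan2(-8, -12.5) = -147.3808 degrees

r = 14.8408, theta = -147.3808 degrees


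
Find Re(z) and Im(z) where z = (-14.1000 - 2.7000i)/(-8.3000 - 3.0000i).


Multiply by conjugate: (-14.1000 - 2.7000i)(-8.3000 + 3.0000i) / ((-8.3)^2 + (-3)^2)
Numerator real = -14.1*(-8.3) - (2.7)*(-3) = 125.13
Numerator imag = -2.7*(-8.3) - (-14.1)*(-3) = -19.89
Denominator = 77.89
Re(z) = 125.13/77.89 = 1.6065
Im(z) = -19.89/77.89 = -0.2554

Re(z) = 1.6065, Im(z) = -0.2554


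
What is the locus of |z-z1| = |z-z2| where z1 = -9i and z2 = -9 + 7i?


Equal distances means the locus is the perpendicular bisector of z1 and z2.
Midpoint = ((0+(-9))/2, (-9+7)/2) = (-4.5000, -1.0000)

Perpendicular bisector through (-4.5000, -1.0000)


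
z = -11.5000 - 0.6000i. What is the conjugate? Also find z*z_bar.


z_bar = -11.5000 + 0.6000i
z*z_bar = (-11.5)^2 + (-0.6)^2 = 132.25 + 0.36 = 132.61

z_bar = -11.5000 + 0.6000i, z*z_bar = 132.61


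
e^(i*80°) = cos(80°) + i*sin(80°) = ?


cos(80°) = 0.1736
sin(80°) = 0.9848

e^(i*80°) = 0.1736 + 0.9848i


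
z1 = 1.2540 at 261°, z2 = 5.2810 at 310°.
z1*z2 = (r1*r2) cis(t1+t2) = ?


r = 1.2540 * 5.2810 = 6.6224
theta = 261° + 310° = 571° = 211° (mod 360)

6.6224 cis(211°)


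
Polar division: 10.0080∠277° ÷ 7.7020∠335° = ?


r = 10.0080 / 7.7020 = 1.2994
theta = 277° - 335° = -58° = 302° (mod 360)

1.2994 cis(302°)


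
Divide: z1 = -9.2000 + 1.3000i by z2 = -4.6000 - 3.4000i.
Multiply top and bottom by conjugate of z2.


Conjugate of z2 = -4.6000 + 3.4000i
Numerator: (-9.2000 + 1.3000i)(-4.6000 + 3.4000i) = 37.9000 - 37.2600i
Denominator: (-4.6)^2 + (-3.4)^2 = 32.72
Result = (37.9000 - 37.2600i)/32.72

1.1583 - 1.1388i
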